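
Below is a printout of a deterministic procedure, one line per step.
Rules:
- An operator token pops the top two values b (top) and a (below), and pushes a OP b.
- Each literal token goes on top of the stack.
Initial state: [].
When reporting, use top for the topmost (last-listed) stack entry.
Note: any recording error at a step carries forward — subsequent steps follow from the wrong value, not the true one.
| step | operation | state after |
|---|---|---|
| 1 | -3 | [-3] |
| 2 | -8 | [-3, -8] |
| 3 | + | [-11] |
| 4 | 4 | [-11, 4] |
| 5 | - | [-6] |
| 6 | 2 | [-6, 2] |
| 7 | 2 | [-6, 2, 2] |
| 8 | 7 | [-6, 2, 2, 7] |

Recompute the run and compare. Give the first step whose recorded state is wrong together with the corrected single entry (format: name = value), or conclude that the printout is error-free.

Recomputing the run from the initial state:
step 1: [-3]
step 2: [-3, -8]
step 3: [-11]
step 4: [-11, 4]
step 5: [-15]
step 6: [-15, 2]
step 7: [-15, 2, 2]
step 8: [-15, 2, 2, 7]
The first disagreement with the printout is at step 5, where the value should be top = -15.

step 5, top = -15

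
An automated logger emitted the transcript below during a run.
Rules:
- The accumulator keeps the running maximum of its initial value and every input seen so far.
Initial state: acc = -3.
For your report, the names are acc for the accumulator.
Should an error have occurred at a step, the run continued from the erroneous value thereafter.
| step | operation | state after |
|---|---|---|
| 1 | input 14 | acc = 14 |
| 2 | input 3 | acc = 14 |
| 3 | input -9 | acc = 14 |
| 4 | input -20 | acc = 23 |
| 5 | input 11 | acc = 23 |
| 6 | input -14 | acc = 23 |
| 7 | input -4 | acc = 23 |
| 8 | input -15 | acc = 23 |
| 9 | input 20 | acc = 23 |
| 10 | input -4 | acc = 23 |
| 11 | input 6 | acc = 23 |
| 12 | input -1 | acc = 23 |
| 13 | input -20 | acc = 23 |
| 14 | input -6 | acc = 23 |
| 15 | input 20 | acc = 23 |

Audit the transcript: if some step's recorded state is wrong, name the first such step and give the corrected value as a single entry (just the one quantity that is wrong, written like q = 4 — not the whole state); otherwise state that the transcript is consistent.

1. acc = max(-3, 14) = 14 (matches)
2. acc = max(14, 3) = 14 (verified)
3. acc = max(14, -9) = 14 (confirmed correct)
4. acc = max(14, -20) = 14 (the entry is off here)
The earliest wrong entry is at step 4: it should read acc = 14.

step 4, acc = 14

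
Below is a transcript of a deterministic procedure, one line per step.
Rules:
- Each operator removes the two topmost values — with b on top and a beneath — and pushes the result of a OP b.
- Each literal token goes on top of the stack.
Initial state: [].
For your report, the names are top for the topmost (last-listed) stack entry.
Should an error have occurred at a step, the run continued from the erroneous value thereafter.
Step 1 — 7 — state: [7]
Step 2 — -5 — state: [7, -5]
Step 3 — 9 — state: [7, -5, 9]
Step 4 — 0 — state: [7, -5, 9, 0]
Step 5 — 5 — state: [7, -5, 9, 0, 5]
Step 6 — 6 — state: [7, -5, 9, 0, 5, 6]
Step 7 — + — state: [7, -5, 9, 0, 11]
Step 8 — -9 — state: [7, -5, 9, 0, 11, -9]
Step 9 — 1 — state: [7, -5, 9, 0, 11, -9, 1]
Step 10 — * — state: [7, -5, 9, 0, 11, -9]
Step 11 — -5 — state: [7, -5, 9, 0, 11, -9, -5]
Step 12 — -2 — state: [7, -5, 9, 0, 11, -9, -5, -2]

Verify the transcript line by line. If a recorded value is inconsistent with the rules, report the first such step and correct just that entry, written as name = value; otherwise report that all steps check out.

Step 1: push 7: top = 7 — in agreement.
Step 2: push -5: top = -5 — no discrepancy.
Step 3: push 9: top = 9 — in agreement.
Step 4: push 0: top = 0 — same as recorded.
Step 5: push 5: top = 5 — confirmed correct.
Step 6: push 6: top = 6 — same as recorded.
Step 7: 5 + 6 = 11 — exactly as logged.
Step 8: push -9: top = -9 — agrees with the transcript.
Step 9: push 1: top = 1 — exactly as logged.
Step 10: -9 * 1 = -9 — confirmed correct.
Step 11: push -5: top = -5 — no discrepancy.
Step 12: push -2: top = -2 — matches.
Nothing is out of place; the run is error-free.

no error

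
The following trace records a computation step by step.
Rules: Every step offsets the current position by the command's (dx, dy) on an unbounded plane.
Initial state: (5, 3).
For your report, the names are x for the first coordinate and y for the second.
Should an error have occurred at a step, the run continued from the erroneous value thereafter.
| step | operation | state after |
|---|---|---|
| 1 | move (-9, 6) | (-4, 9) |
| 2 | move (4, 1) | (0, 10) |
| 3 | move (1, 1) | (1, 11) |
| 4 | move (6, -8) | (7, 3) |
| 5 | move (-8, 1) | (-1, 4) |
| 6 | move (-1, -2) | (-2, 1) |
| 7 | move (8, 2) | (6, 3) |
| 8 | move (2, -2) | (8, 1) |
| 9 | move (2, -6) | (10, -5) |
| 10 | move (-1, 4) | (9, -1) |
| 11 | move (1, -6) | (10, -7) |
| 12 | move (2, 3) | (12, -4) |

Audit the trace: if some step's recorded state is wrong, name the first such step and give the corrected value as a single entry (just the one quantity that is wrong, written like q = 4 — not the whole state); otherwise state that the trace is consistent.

Recomputing the run from the initial state:
step 1: x = -4, y = 9
step 2: x = 0, y = 10
step 3: x = 1, y = 11
step 4: x = 7, y = 3
step 5: x = -1, y = 4
step 6: x = -2, y = 2
step 7: x = 6, y = 4
step 8: x = 8, y = 2
step 9: x = 10, y = -4
step 10: x = 9, y = 0
step 11: x = 10, y = -6
step 12: x = 12, y = -3
The first disagreement with the trace is at step 6, where the value should be y = 2.

step 6, y = 2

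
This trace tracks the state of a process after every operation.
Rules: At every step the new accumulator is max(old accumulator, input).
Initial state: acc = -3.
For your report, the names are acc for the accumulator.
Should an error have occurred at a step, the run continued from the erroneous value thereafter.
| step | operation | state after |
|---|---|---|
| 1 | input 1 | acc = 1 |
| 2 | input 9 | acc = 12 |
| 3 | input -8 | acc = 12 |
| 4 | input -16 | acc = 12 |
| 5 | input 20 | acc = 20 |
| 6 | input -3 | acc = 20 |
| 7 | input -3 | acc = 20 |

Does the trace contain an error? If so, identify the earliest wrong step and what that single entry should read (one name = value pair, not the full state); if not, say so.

step 2, acc = 9

Recomputing the run from the initial state:
step 1: acc = 1
step 2: acc = 9
step 3: acc = 9
step 4: acc = 9
step 5: acc = 20
step 6: acc = 20
step 7: acc = 20
The first disagreement with the trace is at step 2, where the value should be acc = 9.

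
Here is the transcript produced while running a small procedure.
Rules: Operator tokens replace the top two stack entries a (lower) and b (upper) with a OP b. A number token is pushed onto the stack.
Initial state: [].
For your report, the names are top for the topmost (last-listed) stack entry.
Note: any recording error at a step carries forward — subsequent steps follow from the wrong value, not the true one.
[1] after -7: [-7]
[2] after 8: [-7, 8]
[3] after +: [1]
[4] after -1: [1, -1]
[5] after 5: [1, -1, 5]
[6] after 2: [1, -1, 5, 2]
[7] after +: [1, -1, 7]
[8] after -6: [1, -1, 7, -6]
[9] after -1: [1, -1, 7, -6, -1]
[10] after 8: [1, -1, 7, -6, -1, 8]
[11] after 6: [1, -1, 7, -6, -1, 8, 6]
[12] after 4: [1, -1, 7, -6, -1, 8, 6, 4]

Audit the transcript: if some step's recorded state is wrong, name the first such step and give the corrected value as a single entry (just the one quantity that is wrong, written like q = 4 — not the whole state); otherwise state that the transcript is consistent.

no error

Recomputing the run from the initial state:
step 1: [-7]
step 2: [-7, 8]
step 3: [1]
step 4: [1, -1]
step 5: [1, -1, 5]
step 6: [1, -1, 5, 2]
step 7: [1, -1, 7]
step 8: [1, -1, 7, -6]
step 9: [1, -1, 7, -6, -1]
step 10: [1, -1, 7, -6, -1, 8]
step 11: [1, -1, 7, -6, -1, 8, 6]
step 12: [1, -1, 7, -6, -1, 8, 6, 4]
This matches the transcript at every step.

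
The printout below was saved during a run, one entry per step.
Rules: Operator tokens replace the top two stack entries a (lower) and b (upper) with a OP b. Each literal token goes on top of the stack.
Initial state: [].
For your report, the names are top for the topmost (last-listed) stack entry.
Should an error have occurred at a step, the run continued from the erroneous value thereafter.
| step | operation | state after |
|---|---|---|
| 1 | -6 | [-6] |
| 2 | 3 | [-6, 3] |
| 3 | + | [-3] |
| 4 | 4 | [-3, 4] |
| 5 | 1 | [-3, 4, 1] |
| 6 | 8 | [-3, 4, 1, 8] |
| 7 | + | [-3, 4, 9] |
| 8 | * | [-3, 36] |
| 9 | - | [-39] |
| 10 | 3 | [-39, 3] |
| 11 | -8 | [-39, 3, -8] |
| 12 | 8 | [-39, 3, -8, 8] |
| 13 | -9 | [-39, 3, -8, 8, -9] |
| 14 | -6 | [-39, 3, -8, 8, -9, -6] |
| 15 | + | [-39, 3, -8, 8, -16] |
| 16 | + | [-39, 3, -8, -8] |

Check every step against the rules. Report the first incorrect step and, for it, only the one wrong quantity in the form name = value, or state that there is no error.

1. push -6: top = -6 (checks out)
2. push 3: top = 3 (exactly as logged)
3. -6 + 3 = -3 (verified)
4. push 4: top = 4 (matches)
5. push 1: top = 1 (verified)
6. push 8: top = 8 (no discrepancy)
7. 1 + 8 = 9 (same as recorded)
8. 4 * 9 = 36 (exactly as logged)
9. -3 - 36 = -39 (no discrepancy)
10. push 3: top = 3 (same as recorded)
11. push -8: top = -8 (confirmed correct)
12. push 8: top = 8 (matches)
13. push -9: top = -9 (in agreement)
14. push -6: top = -6 (agrees with the printout)
15. -9 + -6 = -15 (first mismatch against the printout)
The earliest wrong entry is at step 15: it should read top = -15.

step 15, top = -15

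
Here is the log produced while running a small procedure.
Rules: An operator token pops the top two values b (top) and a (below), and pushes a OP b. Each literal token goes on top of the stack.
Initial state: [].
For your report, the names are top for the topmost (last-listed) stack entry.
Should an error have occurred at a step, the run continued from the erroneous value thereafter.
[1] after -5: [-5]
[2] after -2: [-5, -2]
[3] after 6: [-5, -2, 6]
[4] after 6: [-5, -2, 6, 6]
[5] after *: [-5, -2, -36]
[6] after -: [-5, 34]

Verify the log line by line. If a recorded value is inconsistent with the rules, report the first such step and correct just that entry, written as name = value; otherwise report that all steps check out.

step 1: push -5: top = -5 -> in agreement
step 2: push -2: top = -2 -> checks out
step 3: push 6: top = 6 -> same as recorded
step 4: push 6: top = 6 -> matches
step 5: 6 * 6 = 36 -> the recorded entry deviates here
First deviation found at step 5; the corrected entry is top = 36.

step 5, top = 36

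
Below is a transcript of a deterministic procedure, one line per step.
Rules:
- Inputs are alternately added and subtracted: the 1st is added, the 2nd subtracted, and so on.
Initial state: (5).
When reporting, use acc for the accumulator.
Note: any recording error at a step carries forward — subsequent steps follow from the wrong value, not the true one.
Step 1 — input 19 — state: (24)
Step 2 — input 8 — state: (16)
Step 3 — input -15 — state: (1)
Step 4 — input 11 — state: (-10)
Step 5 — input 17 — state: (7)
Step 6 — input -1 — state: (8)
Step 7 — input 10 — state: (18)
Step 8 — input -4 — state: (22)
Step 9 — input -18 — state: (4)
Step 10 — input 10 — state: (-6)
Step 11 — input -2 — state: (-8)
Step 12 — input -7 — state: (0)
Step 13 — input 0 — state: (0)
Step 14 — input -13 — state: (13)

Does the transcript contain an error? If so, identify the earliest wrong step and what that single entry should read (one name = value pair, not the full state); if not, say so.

Step 1: acc = 5 + 19 = 24 — no discrepancy.
Step 2: acc = 24 - 8 = 16 — checks out.
Step 3: acc = 16 + -15 = 1 — same as recorded.
Step 4: acc = 1 - 11 = -10 — no discrepancy.
Step 5: acc = -10 + 17 = 7 — verified.
Step 6: acc = 7 - -1 = 8 — confirmed correct.
Step 7: acc = 8 + 10 = 18 — verified.
Step 8: acc = 18 - -4 = 22 — exactly as logged.
Step 9: acc = 22 + -18 = 4 — agrees with the transcript.
Step 10: acc = 4 - 10 = -6 — matches.
Step 11: acc = -6 + -2 = -8 — exactly as logged.
Step 12: acc = -8 - -7 = -1 — this is not what the transcript shows.
That makes step 12 the first incorrect line — acc = -1 is what it should show.

step 12, acc = -1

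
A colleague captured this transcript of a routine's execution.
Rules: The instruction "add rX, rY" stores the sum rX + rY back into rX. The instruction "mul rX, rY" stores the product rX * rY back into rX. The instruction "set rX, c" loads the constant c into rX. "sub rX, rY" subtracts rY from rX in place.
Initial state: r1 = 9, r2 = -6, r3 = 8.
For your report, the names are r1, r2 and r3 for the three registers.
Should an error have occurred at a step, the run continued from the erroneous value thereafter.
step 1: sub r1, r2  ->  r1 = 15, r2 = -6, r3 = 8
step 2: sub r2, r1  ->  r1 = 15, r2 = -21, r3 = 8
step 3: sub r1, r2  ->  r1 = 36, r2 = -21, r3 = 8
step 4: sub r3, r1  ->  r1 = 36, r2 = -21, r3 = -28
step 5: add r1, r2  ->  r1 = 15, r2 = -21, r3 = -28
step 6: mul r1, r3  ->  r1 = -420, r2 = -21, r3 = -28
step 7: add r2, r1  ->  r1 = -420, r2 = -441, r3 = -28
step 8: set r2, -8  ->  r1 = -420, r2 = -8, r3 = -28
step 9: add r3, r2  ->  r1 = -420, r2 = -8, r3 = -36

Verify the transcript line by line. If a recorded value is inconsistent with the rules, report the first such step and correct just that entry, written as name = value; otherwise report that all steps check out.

no error

Recomputing the run from the initial state:
step 1: r1 = 15, r2 = -6, r3 = 8
step 2: r1 = 15, r2 = -21, r3 = 8
step 3: r1 = 36, r2 = -21, r3 = 8
step 4: r1 = 36, r2 = -21, r3 = -28
step 5: r1 = 15, r2 = -21, r3 = -28
step 6: r1 = -420, r2 = -21, r3 = -28
step 7: r1 = -420, r2 = -441, r3 = -28
step 8: r1 = -420, r2 = -8, r3 = -28
step 9: r1 = -420, r2 = -8, r3 = -36
This matches the transcript at every step.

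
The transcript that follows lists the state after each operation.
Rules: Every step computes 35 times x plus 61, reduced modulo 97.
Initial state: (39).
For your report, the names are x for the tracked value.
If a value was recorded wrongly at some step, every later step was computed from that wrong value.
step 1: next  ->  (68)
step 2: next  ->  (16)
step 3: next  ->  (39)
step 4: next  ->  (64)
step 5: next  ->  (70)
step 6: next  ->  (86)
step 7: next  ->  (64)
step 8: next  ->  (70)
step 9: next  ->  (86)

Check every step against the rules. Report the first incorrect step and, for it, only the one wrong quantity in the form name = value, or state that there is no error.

step 4, x = 68

step 1: x = (35*39 + 61) mod 97 = 68 -> consistent with the transcript
step 2: x = (35*68 + 61) mod 97 = 16 -> exactly as logged
step 3: x = (35*16 + 61) mod 97 = 39 -> consistent with the transcript
step 4: x = (35*39 + 61) mod 97 = 68 -> the entry is off here
The audit stops at step 4: the recorded entry is wrong and should be x = 68.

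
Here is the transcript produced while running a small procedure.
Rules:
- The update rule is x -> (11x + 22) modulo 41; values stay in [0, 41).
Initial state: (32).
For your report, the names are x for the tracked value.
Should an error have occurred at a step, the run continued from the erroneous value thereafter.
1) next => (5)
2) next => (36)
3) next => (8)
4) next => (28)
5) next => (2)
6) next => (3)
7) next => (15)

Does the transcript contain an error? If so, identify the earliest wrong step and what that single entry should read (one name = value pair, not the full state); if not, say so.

step 7, x = 14

Recomputing the run from the initial state:
step 1: x = 5
step 2: x = 36
step 3: x = 8
step 4: x = 28
step 5: x = 2
step 6: x = 3
step 7: x = 14
The first disagreement with the transcript is at step 7, where the value should be x = 14.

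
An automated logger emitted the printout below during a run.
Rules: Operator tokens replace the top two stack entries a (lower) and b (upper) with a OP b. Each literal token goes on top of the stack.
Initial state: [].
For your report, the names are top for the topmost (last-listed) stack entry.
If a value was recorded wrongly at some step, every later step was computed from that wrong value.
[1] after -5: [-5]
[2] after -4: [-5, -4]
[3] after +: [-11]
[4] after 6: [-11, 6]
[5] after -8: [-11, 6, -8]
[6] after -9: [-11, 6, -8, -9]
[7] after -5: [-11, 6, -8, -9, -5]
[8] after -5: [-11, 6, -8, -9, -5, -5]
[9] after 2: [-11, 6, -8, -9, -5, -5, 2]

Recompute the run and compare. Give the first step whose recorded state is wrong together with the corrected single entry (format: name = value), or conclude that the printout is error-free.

step 3, top = -9

Recomputing the run from the initial state:
step 1: [-5]
step 2: [-5, -4]
step 3: [-9]
step 4: [-9, 6]
step 5: [-9, 6, -8]
step 6: [-9, 6, -8, -9]
step 7: [-9, 6, -8, -9, -5]
step 8: [-9, 6, -8, -9, -5, -5]
step 9: [-9, 6, -8, -9, -5, -5, 2]
The first disagreement with the printout is at step 3, where the value should be top = -9.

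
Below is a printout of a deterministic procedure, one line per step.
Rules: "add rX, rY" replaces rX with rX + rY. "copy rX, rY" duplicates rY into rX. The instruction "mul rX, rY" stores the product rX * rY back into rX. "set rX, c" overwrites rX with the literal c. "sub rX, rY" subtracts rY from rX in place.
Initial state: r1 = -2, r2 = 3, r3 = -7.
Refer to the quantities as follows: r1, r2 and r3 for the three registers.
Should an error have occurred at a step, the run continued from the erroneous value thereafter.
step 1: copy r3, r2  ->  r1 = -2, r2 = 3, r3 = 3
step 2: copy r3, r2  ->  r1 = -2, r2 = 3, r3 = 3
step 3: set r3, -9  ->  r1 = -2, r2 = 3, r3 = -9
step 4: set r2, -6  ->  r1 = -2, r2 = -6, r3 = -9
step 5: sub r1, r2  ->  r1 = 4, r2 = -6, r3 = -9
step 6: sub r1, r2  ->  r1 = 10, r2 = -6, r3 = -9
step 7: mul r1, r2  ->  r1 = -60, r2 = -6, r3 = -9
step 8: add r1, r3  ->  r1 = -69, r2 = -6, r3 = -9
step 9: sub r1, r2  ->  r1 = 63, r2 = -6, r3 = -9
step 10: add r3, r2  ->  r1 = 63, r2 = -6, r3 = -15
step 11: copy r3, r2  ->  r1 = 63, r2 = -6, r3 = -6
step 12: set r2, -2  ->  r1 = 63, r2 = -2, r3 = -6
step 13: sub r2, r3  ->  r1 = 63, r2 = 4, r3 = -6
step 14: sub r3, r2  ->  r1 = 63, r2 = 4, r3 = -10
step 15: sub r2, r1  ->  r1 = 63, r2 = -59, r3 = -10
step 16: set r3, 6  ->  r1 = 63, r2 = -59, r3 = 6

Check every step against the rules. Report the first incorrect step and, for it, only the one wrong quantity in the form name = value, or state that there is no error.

Step 1: r3 = 3 — consistent with the printout.
Step 2: r3 = 3 — agrees with the printout.
Step 3: r3 = -9 — confirmed correct.
Step 4: r2 = -6 — verified.
Step 5: r1 = -2 - -6 = 4 — exactly as logged.
Step 6: r1 = 4 - -6 = 10 — agrees with the printout.
Step 7: r1 = 10 * -6 = -60 — no discrepancy.
Step 8: r1 = -60 + -9 = -69 — agrees with the printout.
Step 9: r1 = -69 - -6 = -63 — not what was recorded.
That makes step 9 the first incorrect line — r1 = -63 is what it should show.

step 9, r1 = -63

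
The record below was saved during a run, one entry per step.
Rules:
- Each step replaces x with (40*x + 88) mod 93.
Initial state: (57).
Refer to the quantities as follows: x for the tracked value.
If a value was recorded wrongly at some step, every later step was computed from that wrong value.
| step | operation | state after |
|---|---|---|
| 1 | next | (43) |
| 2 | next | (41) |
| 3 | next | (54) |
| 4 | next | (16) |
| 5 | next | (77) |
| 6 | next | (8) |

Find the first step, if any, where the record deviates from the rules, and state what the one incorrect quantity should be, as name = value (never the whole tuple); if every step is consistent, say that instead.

step 6, x = 6

1. x = (40*57 + 88) mod 93 = 43 (matches)
2. x = (40*43 + 88) mod 93 = 41 (agrees with the record)
3. x = (40*41 + 88) mod 93 = 54 (checks out)
4. x = (40*54 + 88) mod 93 = 16 (agrees with the record)
5. x = (40*16 + 88) mod 93 = 77 (checks out)
6. x = (40*77 + 88) mod 93 = 6 (first mismatch against the record)
The audit stops at step 6: the recorded entry is wrong and should be x = 6.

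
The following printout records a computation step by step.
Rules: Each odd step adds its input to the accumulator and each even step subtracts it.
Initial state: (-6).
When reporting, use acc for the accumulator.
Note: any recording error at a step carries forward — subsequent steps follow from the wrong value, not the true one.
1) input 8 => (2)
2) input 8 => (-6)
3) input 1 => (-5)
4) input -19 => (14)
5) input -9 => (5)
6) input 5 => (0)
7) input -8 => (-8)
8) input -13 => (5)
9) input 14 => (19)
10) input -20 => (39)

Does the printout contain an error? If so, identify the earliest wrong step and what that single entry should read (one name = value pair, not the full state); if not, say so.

Recomputing the run from the initial state:
step 1: acc = 2
step 2: acc = -6
step 3: acc = -5
step 4: acc = 14
step 5: acc = 5
step 6: acc = 0
step 7: acc = -8
step 8: acc = 5
step 9: acc = 19
step 10: acc = 39
This matches the printout at every step.

no error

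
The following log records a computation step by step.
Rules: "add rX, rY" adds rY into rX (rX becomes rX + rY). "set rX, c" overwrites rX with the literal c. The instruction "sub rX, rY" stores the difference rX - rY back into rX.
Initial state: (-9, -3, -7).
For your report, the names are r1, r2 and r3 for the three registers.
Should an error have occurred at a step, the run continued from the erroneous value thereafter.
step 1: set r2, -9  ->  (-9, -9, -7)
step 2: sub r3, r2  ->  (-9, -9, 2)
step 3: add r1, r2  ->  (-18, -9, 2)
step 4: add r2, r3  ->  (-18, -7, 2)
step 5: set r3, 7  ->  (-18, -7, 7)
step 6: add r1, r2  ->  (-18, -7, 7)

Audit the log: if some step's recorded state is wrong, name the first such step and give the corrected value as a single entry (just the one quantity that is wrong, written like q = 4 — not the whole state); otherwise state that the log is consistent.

Recomputing the run from the initial state:
step 1: r1 = -9, r2 = -9, r3 = -7
step 2: r1 = -9, r2 = -9, r3 = 2
step 3: r1 = -18, r2 = -9, r3 = 2
step 4: r1 = -18, r2 = -7, r3 = 2
step 5: r1 = -18, r2 = -7, r3 = 7
step 6: r1 = -25, r2 = -7, r3 = 7
The first disagreement with the log is at step 6, where the value should be r1 = -25.

step 6, r1 = -25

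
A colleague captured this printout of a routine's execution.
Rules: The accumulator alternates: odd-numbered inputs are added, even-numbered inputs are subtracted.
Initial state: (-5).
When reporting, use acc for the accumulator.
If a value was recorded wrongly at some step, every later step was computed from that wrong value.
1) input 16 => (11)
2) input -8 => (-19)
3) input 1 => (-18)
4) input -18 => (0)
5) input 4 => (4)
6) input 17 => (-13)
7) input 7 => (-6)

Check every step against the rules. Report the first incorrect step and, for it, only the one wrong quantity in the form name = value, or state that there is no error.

Recomputing the run from the initial state:
step 1: acc = 11
step 2: acc = 19
step 3: acc = 20
step 4: acc = 38
step 5: acc = 42
step 6: acc = 25
step 7: acc = 32
The first disagreement with the printout is at step 2, where the value should be acc = 19.

step 2, acc = 19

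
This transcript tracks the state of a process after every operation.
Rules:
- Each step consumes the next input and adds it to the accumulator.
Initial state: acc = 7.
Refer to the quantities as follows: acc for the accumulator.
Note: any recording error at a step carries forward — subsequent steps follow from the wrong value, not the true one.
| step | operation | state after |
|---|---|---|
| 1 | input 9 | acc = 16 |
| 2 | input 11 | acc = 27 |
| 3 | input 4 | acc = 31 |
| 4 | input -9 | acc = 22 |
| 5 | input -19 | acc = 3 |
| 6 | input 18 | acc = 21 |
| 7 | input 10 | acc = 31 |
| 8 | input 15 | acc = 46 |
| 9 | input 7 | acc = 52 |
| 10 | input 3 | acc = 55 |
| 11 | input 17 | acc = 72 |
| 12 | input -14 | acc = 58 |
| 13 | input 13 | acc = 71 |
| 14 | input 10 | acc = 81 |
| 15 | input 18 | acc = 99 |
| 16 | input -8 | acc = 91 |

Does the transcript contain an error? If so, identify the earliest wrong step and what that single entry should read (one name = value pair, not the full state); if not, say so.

Recomputing the run from the initial state:
step 1: acc = 16
step 2: acc = 27
step 3: acc = 31
step 4: acc = 22
step 5: acc = 3
step 6: acc = 21
step 7: acc = 31
step 8: acc = 46
step 9: acc = 53
step 10: acc = 56
step 11: acc = 73
step 12: acc = 59
step 13: acc = 72
step 14: acc = 82
step 15: acc = 100
step 16: acc = 92
The first disagreement with the transcript is at step 9, where the value should be acc = 53.

step 9, acc = 53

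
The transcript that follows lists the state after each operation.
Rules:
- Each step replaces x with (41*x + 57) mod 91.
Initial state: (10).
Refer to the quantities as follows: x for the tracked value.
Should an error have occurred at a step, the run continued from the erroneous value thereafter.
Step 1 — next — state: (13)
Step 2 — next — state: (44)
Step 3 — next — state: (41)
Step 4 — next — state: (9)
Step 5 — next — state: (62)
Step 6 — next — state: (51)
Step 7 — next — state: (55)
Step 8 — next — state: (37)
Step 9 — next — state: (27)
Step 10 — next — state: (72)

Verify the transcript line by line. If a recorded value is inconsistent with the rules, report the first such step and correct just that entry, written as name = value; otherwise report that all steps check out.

Recomputing the run from the initial state:
step 1: x = 12
step 2: x = 3
step 3: x = 89
step 4: x = 66
step 5: x = 33
step 6: x = 45
step 7: x = 82
step 8: x = 52
step 9: x = 5
step 10: x = 80
The first disagreement with the transcript is at step 1, where the value should be x = 12.

step 1, x = 12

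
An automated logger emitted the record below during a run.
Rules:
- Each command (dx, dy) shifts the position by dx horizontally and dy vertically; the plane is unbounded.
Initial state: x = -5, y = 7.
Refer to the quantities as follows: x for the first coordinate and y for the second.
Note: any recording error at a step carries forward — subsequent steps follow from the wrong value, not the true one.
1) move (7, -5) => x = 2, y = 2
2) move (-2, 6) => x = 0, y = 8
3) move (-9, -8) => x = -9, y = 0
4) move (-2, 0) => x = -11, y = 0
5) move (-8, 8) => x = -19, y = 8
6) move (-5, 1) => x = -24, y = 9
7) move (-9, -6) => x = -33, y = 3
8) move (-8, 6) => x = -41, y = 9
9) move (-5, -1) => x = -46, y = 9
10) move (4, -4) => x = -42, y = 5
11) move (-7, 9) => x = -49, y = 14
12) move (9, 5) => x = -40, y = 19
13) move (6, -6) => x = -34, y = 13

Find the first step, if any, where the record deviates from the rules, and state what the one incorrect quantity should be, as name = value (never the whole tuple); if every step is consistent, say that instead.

step 9, y = 8

step 1: x = -5 + (7) = 2, y = 7 + (-5) = 2 -> matches
step 2: x = 2 + (-2) = 0, y = 2 + (6) = 8 -> no discrepancy
step 3: x = 0 + (-9) = -9, y = 8 + (-8) = 0 -> confirmed correct
step 4: x = -9 + (-2) = -11, y = 0 + (0) = 0 -> checks out
step 5: x = -11 + (-8) = -19, y = 0 + (8) = 8 -> no discrepancy
step 6: x = -19 + (-5) = -24, y = 8 + (1) = 9 -> confirmed correct
step 7: x = -24 + (-9) = -33, y = 9 + (-6) = 3 -> verified
step 8: x = -33 + (-8) = -41, y = 3 + (6) = 9 -> matches
step 9: x = -41 + (-5) = -46, y = 9 + (-1) = 8 -> first mismatch against the record
First incorrect step: 9; the correct value is y = 8.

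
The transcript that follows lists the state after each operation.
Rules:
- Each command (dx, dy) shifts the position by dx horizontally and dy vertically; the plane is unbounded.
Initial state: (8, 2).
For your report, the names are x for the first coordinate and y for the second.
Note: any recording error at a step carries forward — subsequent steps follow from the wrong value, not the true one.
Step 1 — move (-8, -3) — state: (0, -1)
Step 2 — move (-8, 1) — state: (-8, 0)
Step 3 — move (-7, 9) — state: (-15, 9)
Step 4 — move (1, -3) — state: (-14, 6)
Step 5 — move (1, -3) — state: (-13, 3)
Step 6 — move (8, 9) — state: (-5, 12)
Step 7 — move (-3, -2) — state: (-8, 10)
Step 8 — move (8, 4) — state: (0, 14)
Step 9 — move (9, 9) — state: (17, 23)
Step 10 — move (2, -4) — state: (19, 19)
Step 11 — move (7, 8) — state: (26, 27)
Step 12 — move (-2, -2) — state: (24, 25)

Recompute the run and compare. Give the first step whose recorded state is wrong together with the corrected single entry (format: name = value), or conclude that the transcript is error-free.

step 9, x = 9

Recomputing the run from the initial state:
step 1: x = 0, y = -1
step 2: x = -8, y = 0
step 3: x = -15, y = 9
step 4: x = -14, y = 6
step 5: x = -13, y = 3
step 6: x = -5, y = 12
step 7: x = -8, y = 10
step 8: x = 0, y = 14
step 9: x = 9, y = 23
step 10: x = 11, y = 19
step 11: x = 18, y = 27
step 12: x = 16, y = 25
The first disagreement with the transcript is at step 9, where the value should be x = 9.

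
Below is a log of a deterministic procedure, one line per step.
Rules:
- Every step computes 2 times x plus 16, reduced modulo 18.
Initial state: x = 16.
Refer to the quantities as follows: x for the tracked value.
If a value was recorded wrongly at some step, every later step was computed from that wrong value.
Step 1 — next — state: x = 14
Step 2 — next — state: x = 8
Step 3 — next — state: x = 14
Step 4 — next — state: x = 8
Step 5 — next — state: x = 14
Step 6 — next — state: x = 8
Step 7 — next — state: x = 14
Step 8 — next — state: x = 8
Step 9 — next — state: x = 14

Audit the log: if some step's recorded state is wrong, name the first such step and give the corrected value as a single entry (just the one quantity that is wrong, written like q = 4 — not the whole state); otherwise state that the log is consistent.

step 1: x = (2*16 + 16) mod 18 = 12 -> first mismatch against the log
That makes step 1 the first incorrect line — x = 12 is what it should show.

step 1, x = 12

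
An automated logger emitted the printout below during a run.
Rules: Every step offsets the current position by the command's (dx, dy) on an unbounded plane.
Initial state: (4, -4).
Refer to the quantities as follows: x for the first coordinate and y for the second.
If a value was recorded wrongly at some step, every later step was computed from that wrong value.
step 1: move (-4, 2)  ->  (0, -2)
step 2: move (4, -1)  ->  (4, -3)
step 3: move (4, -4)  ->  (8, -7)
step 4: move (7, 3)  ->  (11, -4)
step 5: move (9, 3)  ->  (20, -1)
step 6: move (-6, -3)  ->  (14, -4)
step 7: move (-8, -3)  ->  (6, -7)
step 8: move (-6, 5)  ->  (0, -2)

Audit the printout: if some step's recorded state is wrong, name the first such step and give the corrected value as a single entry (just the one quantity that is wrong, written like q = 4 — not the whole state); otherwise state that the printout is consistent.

step 4, x = 15

Recomputing the run from the initial state:
step 1: x = 0, y = -2
step 2: x = 4, y = -3
step 3: x = 8, y = -7
step 4: x = 15, y = -4
step 5: x = 24, y = -1
step 6: x = 18, y = -4
step 7: x = 10, y = -7
step 8: x = 4, y = -2
The first disagreement with the printout is at step 4, where the value should be x = 15.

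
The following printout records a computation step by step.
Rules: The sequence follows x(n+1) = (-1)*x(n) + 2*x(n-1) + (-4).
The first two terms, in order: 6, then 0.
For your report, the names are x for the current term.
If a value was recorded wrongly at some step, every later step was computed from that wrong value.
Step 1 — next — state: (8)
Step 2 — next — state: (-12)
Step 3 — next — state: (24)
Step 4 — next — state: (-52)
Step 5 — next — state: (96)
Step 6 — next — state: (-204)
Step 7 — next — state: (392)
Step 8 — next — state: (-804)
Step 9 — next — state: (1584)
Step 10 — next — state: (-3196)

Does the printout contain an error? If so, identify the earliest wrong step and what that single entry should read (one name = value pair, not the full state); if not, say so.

no error

Step 1: x = -1*(0) + (2)*(6) + (-4) = 8 — confirmed correct.
Step 2: x = -1*(8) + (2)*(0) + (-4) = -12 — consistent with the printout.
Step 3: x = -1*(-12) + (2)*(8) + (-4) = 24 — verified.
Step 4: x = -1*(24) + (2)*(-12) + (-4) = -52 — same as recorded.
Step 5: x = -1*(-52) + (2)*(24) + (-4) = 96 — confirmed correct.
Step 6: x = -1*(96) + (2)*(-52) + (-4) = -204 — exactly as logged.
Step 7: x = -1*(-204) + (2)*(96) + (-4) = 392 — in agreement.
Step 8: x = -1*(392) + (2)*(-204) + (-4) = -804 — verified.
Step 9: x = -1*(-804) + (2)*(392) + (-4) = 1584 — checks out.
Step 10: x = -1*(1584) + (2)*(-804) + (-4) = -3196 — consistent with the printout.
The whole run recomputes cleanly — no discrepancies.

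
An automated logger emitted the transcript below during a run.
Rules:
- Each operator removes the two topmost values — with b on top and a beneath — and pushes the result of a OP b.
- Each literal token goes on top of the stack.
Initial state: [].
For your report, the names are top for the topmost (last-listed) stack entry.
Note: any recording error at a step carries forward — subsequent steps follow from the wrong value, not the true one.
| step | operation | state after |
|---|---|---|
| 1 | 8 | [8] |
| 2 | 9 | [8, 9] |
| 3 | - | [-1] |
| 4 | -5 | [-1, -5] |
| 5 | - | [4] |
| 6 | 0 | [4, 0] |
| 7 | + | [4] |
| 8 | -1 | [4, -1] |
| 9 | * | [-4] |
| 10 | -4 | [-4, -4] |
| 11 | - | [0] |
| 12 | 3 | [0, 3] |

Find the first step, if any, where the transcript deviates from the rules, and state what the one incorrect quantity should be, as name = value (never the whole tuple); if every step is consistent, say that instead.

1. push 8: top = 8 (consistent with the transcript)
2. push 9: top = 9 (confirmed correct)
3. 8 - 9 = -1 (in agreement)
4. push -5: top = -5 (checks out)
5. -1 - -5 = 4 (agrees with the transcript)
6. push 0: top = 0 (no discrepancy)
7. 4 + 0 = 4 (matches)
8. push -1: top = -1 (consistent with the transcript)
9. 4 * -1 = -4 (no discrepancy)
10. push -4: top = -4 (same as recorded)
11. -4 - -4 = 0 (checks out)
12. push 3: top = 3 (agrees with the transcript)
Each recorded entry agrees with the recomputation.

no error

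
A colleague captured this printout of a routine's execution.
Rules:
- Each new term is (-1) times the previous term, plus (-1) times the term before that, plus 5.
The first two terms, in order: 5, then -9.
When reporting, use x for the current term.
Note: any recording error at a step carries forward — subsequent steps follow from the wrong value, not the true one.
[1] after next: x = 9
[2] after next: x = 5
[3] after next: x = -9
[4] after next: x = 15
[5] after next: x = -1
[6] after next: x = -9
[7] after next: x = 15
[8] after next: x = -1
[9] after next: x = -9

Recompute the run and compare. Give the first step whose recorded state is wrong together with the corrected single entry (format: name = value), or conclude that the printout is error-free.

step 4, x = 9

step 1: x = -1*(-9) + (-1)*(5) + (5) = 9 -> confirmed correct
step 2: x = -1*(9) + (-1)*(-9) + (5) = 5 -> matches
step 3: x = -1*(5) + (-1)*(9) + (5) = -9 -> matches
step 4: x = -1*(-9) + (-1)*(5) + (5) = 9 -> this is not what the printout shows
The earliest wrong entry is at step 4: it should read x = 9.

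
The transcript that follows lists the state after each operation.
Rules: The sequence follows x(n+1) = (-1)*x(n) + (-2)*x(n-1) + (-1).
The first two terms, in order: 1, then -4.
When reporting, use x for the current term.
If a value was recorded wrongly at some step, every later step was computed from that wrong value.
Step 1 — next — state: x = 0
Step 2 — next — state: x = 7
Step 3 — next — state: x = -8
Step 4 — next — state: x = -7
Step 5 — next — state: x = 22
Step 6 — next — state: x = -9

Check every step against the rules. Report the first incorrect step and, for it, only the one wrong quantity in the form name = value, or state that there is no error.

1. x = -1*(-4) + (-2)*(1) + (-1) = 1 (the transcript disagrees here)
That makes step 1 the first incorrect line — x = 1 is what it should show.

step 1, x = 1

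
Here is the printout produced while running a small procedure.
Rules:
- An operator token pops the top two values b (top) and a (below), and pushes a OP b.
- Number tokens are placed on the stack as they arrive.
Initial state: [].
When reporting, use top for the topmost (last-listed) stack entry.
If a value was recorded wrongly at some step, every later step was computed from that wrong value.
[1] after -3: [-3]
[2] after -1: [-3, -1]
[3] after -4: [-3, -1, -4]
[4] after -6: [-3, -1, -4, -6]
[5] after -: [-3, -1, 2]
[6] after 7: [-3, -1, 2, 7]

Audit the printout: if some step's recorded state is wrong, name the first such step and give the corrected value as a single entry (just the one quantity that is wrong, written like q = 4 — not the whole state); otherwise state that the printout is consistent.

no error

Recomputing the run from the initial state:
step 1: [-3]
step 2: [-3, -1]
step 3: [-3, -1, -4]
step 4: [-3, -1, -4, -6]
step 5: [-3, -1, 2]
step 6: [-3, -1, 2, 7]
This matches the printout at every step.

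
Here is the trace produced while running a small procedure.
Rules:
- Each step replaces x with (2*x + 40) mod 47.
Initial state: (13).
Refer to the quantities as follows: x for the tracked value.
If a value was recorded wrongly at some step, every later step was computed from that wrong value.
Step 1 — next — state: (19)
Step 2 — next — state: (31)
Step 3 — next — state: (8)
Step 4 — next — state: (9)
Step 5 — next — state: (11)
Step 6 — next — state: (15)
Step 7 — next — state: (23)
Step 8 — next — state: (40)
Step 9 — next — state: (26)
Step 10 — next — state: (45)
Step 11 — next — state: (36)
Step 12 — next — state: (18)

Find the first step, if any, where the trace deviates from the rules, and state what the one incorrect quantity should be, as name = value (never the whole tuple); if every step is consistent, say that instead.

step 1: x = (2*13 + 40) mod 47 = 19 -> checks out
step 2: x = (2*19 + 40) mod 47 = 31 -> verified
step 3: x = (2*31 + 40) mod 47 = 8 -> confirmed correct
step 4: x = (2*8 + 40) mod 47 = 9 -> matches
step 5: x = (2*9 + 40) mod 47 = 11 -> exactly as logged
step 6: x = (2*11 + 40) mod 47 = 15 -> checks out
step 7: x = (2*15 + 40) mod 47 = 23 -> no discrepancy
step 8: x = (2*23 + 40) mod 47 = 39 -> first mismatch against the trace
So the first discrepancy is step 8, where the right value is x = 39.

step 8, x = 39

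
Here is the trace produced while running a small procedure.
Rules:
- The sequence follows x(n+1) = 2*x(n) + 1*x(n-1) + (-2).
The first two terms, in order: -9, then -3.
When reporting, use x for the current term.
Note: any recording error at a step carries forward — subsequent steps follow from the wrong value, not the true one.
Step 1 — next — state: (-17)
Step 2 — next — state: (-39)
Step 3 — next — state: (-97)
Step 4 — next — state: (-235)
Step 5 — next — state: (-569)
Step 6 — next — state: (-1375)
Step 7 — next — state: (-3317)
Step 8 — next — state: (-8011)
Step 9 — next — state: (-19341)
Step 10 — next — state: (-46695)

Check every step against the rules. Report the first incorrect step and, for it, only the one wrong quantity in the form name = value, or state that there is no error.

step 7, x = -3321

Recomputing the run from the initial state:
step 1: x = -17
step 2: x = -39
step 3: x = -97
step 4: x = -235
step 5: x = -569
step 6: x = -1375
step 7: x = -3321
step 8: x = -8019
step 9: x = -19361
step 10: x = -46743
The first disagreement with the trace is at step 7, where the value should be x = -3321.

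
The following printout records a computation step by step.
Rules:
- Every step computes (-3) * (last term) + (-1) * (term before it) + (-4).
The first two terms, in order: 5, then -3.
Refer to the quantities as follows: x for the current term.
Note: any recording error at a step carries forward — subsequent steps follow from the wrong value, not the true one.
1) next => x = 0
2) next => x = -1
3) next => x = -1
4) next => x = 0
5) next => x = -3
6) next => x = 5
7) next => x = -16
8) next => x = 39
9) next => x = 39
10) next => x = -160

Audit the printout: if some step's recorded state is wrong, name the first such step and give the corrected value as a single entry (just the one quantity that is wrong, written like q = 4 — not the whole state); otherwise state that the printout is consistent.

step 9, x = -105

Recomputing the run from the initial state:
step 1: x = 0
step 2: x = -1
step 3: x = -1
step 4: x = 0
step 5: x = -3
step 6: x = 5
step 7: x = -16
step 8: x = 39
step 9: x = -105
step 10: x = 272
The first disagreement with the printout is at step 9, where the value should be x = -105.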